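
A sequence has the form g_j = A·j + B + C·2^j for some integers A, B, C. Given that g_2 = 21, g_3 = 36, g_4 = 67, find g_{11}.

8188

Write the equations: 2A + B + 4C = 21; 3A + B + 8C = 36; 4A + B + 16C = 67.
Subtracting the first from the second: A + 4C = 15.
Subtracting the second from the third: A + 8C = 31.
Solving: C = 4, A = -1, then B = 7.
Hence g_{11} = -1·11 + 7 + 4·2048 = 8188.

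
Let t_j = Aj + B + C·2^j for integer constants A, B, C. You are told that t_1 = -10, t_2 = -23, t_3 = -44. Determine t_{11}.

-8244

Write the equations: A + B + 2C = -10; 2A + B + 4C = -23; 3A + B + 8C = -44.
Subtracting the first from the second: A + 2C = -13.
Subtracting the second from the third: A + 4C = -21.
Solving: C = -4, A = -5, then B = 3.
Hence t_{11} = -5·11 + 3 + (-4)·2048 = -8244.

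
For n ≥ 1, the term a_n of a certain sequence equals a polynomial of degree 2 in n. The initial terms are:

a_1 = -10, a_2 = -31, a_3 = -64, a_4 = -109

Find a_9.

1st diffs: -21, -33, -45.
2nd diffs: -12, -12 (constant).
Newton forward-difference form: a_n = -10 + (-21)·C(n-1,1) + (-12)·C(n-1,2).
At n = 9: n-1 = 8, so a_9 = -10 - 168 - 336 = -514.

-514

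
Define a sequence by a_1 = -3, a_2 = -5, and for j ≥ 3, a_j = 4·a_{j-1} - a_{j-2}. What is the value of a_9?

Compute successive terms:
a_3 = -17; a_4 = -63; a_5 = -235; a_6 = -877; a_7 = -3273; a_8 = -12215; a_9 = -45587.

-45587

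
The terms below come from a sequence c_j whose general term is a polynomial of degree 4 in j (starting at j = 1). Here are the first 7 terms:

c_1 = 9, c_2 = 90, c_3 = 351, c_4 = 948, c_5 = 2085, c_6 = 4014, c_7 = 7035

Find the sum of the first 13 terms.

231231

1st diffs: 81, 261, 597, 1137, 1929, 3021.
2nd diffs: 180, 336, 540, 792, 1092.
3rd diffs: 156, 204, 252, 300.
4th diffs: 48, 48, 48 (constant).
Newton forward-difference form: c_j = 9 + 81·C(j-1,1) + 180·C(j-1,2) + 156·C(j-1,3) + 48·C(j-1,4).
Continuing: …, 11496, 17793, 26370, 37719, …, c_{13} = 70941.
Summing j = 1..13 (13 terms) gives 231231.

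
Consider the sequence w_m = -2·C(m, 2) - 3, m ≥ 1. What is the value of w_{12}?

-135

C(12, 2) = 66, so w_{12} = -135.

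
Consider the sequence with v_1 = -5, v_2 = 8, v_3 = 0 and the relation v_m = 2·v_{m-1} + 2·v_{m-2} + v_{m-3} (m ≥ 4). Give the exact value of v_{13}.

120795

v_4 = 11, v_5 = 30, v_6 = 82, v_7 = 235, v_8 = 664, v_9 = 1880, v_{10} = 5323, v_{11} = 15070, v_{12} = 42666, v_{13} = 120795.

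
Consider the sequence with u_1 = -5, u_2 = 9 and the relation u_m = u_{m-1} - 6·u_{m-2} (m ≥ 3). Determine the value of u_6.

Iterate the recurrence:
u_3 = 39, u_4 = -15, u_5 = -249, u_6 = -159.

-159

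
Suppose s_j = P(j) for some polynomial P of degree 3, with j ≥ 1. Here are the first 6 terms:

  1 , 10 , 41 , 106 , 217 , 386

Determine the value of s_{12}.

3290

1st diffs: 9, 31, 65, 111, 169.
2nd diffs: 22, 34, 46, 58.
3rd diffs: 12, 12, 12 (constant).
Newton forward-difference form: s_j = 1 + 9·C(j-1,1) + 22·C(j-1,2) + 12·C(j-1,3).
At j = 12: j-1 = 11, so s_{12} = 1 + 99 + 1210 + 1980 = 3290.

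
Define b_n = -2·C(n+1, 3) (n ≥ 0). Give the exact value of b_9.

-240

C(10, 3) = 120, so b_9 = -240.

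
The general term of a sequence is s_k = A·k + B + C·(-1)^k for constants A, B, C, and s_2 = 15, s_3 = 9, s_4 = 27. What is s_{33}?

189

Write the equations: 2A + B + C = 15; 3A + B - C = 9; 4A + B + C = 27.
Subtracting the first from the second: A - 2C = -6.
Subtracting the second from the third: A + 2C = 18.
Solving: C = 6, A = 6, then B = -3.
Hence s_{33} = 6·33 + (-3) + 6·(-1) = 189.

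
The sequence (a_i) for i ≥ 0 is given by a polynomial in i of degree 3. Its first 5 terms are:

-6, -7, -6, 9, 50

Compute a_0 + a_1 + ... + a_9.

1st diffs: -1, 1, 15, 41.
2nd diffs: 2, 14, 26.
3rd diffs: 12, 12 (constant).
Newton forward-difference form: a_i = -6 + (-1)·C(i,1) + 2·C(i,2) + 12·C(i,3).
Continuing: …, 129, 258, 449, 714, …, a_9 = 1065.
Summing i = 0..9 (10 terms) gives 2655.

2655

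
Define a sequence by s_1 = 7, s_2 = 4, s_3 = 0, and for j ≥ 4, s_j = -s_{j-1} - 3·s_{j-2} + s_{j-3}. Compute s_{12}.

Iterate the recurrence:
s_4 = -5, s_5 = 9, s_6 = 6, s_7 = -38, s_8 = 29, s_9 = 91, s_{10} = -216, s_{11} = -28, s_{12} = 767.

767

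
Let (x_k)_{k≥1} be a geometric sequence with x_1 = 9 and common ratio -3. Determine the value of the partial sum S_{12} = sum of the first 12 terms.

-1195740

x_k = 9·(-3)^(k-1).
S = 9·((-3)^12 - 1)/(-3 - 1) = 9·(531441 - 1)/(-4) = -1195740.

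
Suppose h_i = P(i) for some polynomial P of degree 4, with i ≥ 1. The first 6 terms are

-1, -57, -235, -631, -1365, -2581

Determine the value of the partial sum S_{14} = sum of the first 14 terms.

-193662

1st diffs: -56, -178, -396, -734, -1216.
2nd diffs: -122, -218, -338, -482.
3rd diffs: -96, -120, -144.
4th diffs: -24, -24 (constant).
Newton forward-difference form: h_i = -1 + (-56)·C(i-1,1) + (-122)·C(i-1,2) + (-96)·C(i-1,3) + (-24)·C(i-1,4).
Continuing: …, -4447, -7155, -10921, -15985, …, h_{14} = -54861.
Summing i = 1..14 (14 terms) gives -193662.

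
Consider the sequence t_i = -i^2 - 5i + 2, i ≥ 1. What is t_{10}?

-148

t_{10} = -1·10^2 - 5·10 + 2 = -148.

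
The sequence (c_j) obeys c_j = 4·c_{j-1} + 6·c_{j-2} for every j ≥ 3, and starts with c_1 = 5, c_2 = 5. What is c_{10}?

Step forward from the initial values:
c_3 = 50  c_4 = 230  c_5 = 1220  c_6 = 6260  c_7 = 32360  c_8 = 167000  c_9 = 862160  c_{10} = 4450640.

4450640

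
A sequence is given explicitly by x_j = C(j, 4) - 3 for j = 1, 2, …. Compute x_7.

C(7, 4) = 35, so x_7 = 32.

32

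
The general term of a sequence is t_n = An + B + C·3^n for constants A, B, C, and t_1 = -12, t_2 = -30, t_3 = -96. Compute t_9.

-78684

At n = 1, 2, 3: A + B + 3C = -12; 2A + B + 9C = -30; 3A + B + 27C = -96.
Subtracting the first from the second: A + 6C = -18.
Subtracting the second from the third: A + 18C = -66.
Solving: C = -4, A = 6, then B = -6.
Therefore t_9 = 54 + (-6) + (-4)·19683 = -78684.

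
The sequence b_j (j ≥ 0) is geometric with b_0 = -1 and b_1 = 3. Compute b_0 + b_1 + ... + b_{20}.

Common ratio r = -3.
b_j = (-1)·(-3)^(j-0).
S = (-1)·((-3)^21 - 1)/(-3 - 1) = (-1)·(-10460353203 - 1)/(-4) = -2615088301.

-2615088301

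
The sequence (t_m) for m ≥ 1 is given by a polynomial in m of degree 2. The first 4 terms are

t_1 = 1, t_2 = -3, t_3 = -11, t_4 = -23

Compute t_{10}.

-179

1st diffs: -4, -8, -12.
2nd diffs: -4, -4 (constant).
Newton forward-difference form: t_m = 1 + (-4)·C(m-1,1) + (-4)·C(m-1,2).
At m = 10: m-1 = 9, so t_{10} = 1 - 36 - 144 = -179.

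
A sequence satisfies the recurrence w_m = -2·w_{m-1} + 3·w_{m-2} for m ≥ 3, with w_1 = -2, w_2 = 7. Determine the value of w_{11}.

Compute successive terms:
w_3 = -20  w_4 = 61  w_5 = -182  w_6 = 547  w_7 = -1640  w_8 = 4921  w_9 = -14762  w_{10} = 44287  w_{11} = -132860.
(Characteristic roots are 1 and -3.)

-132860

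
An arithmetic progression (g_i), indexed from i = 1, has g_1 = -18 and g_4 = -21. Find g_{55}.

Common difference d = (-21 - (-18)) / (4 - 1) = -1.
g_i = -18 + (i - 1)·(-1).
g_{55} = -18 + 54·(-1) = -72.

-72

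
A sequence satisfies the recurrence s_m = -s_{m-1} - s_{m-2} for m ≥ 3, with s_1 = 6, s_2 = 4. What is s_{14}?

s_3 = -10  s_4 = 6  s_5 = 4  …  s_{11} = 4  s_{12} = -10  s_{13} = 6  s_{14} = 4.

4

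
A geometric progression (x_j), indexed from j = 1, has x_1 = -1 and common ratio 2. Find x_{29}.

-268435456

x_j = (-1)·2^(j-1).
x_{29} = (-1)·2^28 = -268435456.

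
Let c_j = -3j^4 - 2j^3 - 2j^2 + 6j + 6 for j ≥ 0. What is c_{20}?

-496674

c_{20} = -3·20^4 - 2·20^3 - 2·20^2 + 6·20 + 6 = -496674.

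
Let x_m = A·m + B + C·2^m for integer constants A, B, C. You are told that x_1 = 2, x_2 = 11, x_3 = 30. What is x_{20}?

At m = 1, 2, 3: A + B + 2C = 2; 2A + B + 4C = 11; 3A + B + 8C = 30.
Subtracting the first from the second: A + 2C = 9.
Subtracting the second from the third: A + 4C = 19.
Solving: C = 5, A = -1, then B = -7.
Therefore x_{20} = -20 + (-7) + 5·1048576 = 5242853.

5242853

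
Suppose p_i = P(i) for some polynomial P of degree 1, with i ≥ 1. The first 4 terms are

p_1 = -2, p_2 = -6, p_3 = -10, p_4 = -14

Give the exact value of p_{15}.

1st diffs: -4, -4, -4 (constant).
So p_i = -4i + 2.
Evaluating at i = 15 gives p_{15} = -58.

-58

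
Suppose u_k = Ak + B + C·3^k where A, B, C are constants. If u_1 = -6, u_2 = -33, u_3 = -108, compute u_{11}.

Write the equations: A + B + 3C = -6; 2A + B + 9C = -33; 3A + B + 27C = -108.
Subtracting the first from the second: A + 6C = -27.
Subtracting the second from the third: A + 18C = -75.
Solving: C = -4, A = -3, then B = 9.
Hence u_{11} = -3·11 + 9 + (-4)·177147 = -708612.

-708612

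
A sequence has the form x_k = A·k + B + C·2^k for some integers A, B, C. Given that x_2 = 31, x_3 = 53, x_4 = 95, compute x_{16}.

Plug in k = 2, 3, 4: 2A + B + 4C = 31; 3A + B + 8C = 53; 4A + B + 16C = 95.
Subtracting the first from the second: A + 4C = 22.
Subtracting the second from the third: A + 8C = 42.
Solving: C = 5, A = 2, then B = 7.
So x_k = 2·k + 7 + 5·2^k; at k=16 this is 327719.

327719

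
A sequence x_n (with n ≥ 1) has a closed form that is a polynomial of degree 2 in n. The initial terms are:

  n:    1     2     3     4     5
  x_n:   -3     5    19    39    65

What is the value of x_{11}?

347

1st diffs: 8, 14, 20, 26.
2nd diffs: 6, 6, 6 (constant).
Newton forward-difference form: x_n = -3 + 8·C(n-1,1) + 6·C(n-1,2).
At n = 11: n-1 = 10, so x_{11} = -3 + 80 + 270 = 347.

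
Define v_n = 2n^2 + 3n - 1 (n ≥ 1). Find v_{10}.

v_{10} = 2·10^2 + 3·10 - 1 = 229.

229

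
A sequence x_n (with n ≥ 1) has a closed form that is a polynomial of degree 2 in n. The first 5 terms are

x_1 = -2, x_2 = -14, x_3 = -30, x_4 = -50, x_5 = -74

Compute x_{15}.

1st diffs: -12, -16, -20, -24.
2nd diffs: -4, -4, -4 (constant).
So x_n = -2n^2 - 6n + 6.
Evaluating at n = 15 gives x_{15} = -534.

-534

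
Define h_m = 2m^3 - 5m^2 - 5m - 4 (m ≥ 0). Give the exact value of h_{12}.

h_{12} = 2·12^3 - 5·12^2 - 5·12 - 4 = 2672.

2672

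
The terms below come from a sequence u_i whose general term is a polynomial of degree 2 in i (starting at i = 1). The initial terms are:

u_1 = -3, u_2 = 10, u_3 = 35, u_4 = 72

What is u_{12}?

1st diffs: 13, 25, 37.
2nd diffs: 12, 12 (constant).
Newton forward-difference form: u_i = -3 + 13·C(i-1,1) + 12·C(i-1,2).
At i = 12: i-1 = 11, so u_{12} = -3 + 143 + 660 = 800.

800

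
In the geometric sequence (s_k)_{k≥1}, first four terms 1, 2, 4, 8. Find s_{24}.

Common ratio r = 2.
s_k = 1·2^(k-1).
s_{24} = 1·2^23 = 8388608.

8388608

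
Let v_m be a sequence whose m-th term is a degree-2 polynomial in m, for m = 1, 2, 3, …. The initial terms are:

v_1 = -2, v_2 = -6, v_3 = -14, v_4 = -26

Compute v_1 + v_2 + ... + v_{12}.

1st diffs: -4, -8, -12.
2nd diffs: -4, -4 (constant).
Newton forward-difference form: v_m = -2 + (-4)·C(m-1,1) + (-4)·C(m-1,2).
Continuing: …, -42, -62, -86, -114, …, v_{12} = -266.
Summing m = 1..12 (12 terms) gives -1168.

-1168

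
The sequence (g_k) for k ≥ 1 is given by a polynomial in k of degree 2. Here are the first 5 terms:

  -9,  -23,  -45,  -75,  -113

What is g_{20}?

1st diffs: -14, -22, -30, -38.
2nd diffs: -8, -8, -8 (constant).
So g_k = -4k^2 - 2k - 3.
Evaluating at k = 20 gives g_{20} = -1643.

-1643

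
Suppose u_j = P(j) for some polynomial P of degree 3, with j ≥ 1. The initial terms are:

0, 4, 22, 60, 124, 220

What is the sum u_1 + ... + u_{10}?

3120

1st diffs: 4, 18, 38, 64, 96.
2nd diffs: 14, 20, 26, 32.
3rd diffs: 6, 6, 6 (constant).
Newton forward-difference form: u_j = 4·C(j-1,1) + 14·C(j-1,2) + 6·C(j-1,3).
Continuing: 354, 532, 760, 1044.
Summing j = 1..10 (10 terms) gives 3120.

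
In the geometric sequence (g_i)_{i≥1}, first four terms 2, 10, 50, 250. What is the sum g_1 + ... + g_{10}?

4882812

Common ratio r = 5.
g_i = 2·5^(i-1).
S = 2·(5^10 - 1)/(5 - 1) = 2·(9765625 - 1)/(4) = 4882812.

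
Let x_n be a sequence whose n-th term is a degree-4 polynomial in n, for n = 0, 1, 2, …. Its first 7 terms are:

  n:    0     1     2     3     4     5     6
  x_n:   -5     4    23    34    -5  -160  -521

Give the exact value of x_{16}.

1st diffs: 9, 19, 11, -39, -155, -361.
2nd diffs: 10, -8, -50, -116, -206.
3rd diffs: -18, -42, -66, -90.
4th diffs: -24, -24, -24 (constant).
So x_n = -n^4 + 3n^3 + 3n^2 + 4n - 5.
Evaluating at n = 16 gives x_{16} = -52421.

-52421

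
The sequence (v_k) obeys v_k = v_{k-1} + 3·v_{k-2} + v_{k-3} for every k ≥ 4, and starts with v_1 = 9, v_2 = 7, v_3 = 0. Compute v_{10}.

3943

Iterate the recurrence:
v_4 = 30  v_5 = 37  v_6 = 127  v_7 = 268  v_8 = 686  v_9 = 1617  v_{10} = 3943.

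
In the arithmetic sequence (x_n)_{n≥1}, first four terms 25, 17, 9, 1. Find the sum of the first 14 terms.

-378

Common difference d = -8.
x_n = 25 + (n - 1)·(-8).
x_{14} = -79; S = 14·(25 + (-79))/2 = -378.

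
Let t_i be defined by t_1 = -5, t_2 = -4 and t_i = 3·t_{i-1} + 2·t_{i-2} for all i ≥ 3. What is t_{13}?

-6877850

Iterate the recurrence:
t_3 = -22; t_4 = -74; t_5 = -266; …; t_{10} = -152242; t_{11} = -542218; t_{12} = -1931138; t_{13} = -6877850.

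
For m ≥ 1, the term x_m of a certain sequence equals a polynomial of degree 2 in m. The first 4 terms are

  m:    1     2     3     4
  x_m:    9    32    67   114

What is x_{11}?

779

1st diffs: 23, 35, 47.
2nd diffs: 12, 12 (constant).
Newton forward-difference form: x_m = 9 + 23·C(m-1,1) + 12·C(m-1,2).
At m = 11: m-1 = 10, so x_{11} = 9 + 230 + 540 = 779.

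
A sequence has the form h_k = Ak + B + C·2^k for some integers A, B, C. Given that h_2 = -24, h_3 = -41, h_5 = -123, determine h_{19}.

-1572961

The three given values yield: 2A + B + 4C = -24; 3A + B + 8C = -41; 5A + B + 32C = -123.
Subtracting the first from the second: A + 4C = -17.
Subtracting the second from the third: 2A + 24C = -82.
Solving: C = -3, A = -5, then B = -2.
Therefore h_{19} = -95 + (-2) + (-3)·524288 = -1572961.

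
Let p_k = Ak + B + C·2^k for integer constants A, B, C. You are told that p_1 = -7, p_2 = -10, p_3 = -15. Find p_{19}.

-524311

Plug in k = 1, 2, 3: A + B + 2C = -7; 2A + B + 4C = -10; 3A + B + 8C = -15.
Subtracting the first from the second: A + 2C = -3.
Subtracting the second from the third: A + 4C = -5.
Solving: C = -1, A = -1, then B = -4.
Hence p_{19} = -1·19 + (-4) + (-1)·524288 = -524311.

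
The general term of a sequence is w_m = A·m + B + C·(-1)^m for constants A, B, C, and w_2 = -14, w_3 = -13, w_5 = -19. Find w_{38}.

-122

The three given values yield: 2A + B + C = -14; 3A + B - C = -13; 5A + B - C = -19.
Subtracting the first from the second: A - 2C = 1.
Subtracting the second from the third: 2A = -6.
Solving: C = -2, A = -3, then B = -6.
So w_m = -3·m + (-6) + (-2)·(-1)^m; at m=38 this is -122.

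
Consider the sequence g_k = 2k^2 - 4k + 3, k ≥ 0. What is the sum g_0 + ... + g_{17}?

Over k = 0..17: Σk = 153, Σk² = 1785.
Total = (2)·1785 + (-4)·153 + (3)·18 = 3012.

3012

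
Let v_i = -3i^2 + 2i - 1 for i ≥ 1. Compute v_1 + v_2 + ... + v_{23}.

-12443

Over i = 1..23: Σi = 276, Σi² = 4324.
Total = (-3)·4324 + (2)·276 + (-1)·23 = -12443.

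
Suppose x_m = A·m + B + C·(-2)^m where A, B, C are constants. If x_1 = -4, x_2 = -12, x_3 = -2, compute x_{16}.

Plug in m = 1, 2, 3: A + B - 2C = -4; 2A + B + 4C = -12; 3A + B - 8C = -2.
Subtracting the first from the second: A + 6C = -8.
Subtracting the second from the third: A - 12C = 10.
Solving: C = -1, A = -2, then B = -4.
Therefore x_{16} = -32 + (-4) + (-1)·65536 = -65572.

-65572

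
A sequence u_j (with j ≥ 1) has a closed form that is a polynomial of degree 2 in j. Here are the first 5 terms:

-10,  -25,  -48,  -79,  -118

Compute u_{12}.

1st diffs: -15, -23, -31, -39.
2nd diffs: -8, -8, -8 (constant).
Newton forward-difference form: u_j = -10 + (-15)·C(j-1,1) + (-8)·C(j-1,2).
At j = 12: j-1 = 11, so u_{12} = -10 - 165 - 440 = -615.

-615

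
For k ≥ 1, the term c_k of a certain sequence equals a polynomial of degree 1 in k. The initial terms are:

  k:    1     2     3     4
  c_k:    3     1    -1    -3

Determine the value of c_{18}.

1st diffs: -2, -2, -2 (constant).
So c_k = -2k + 5.
Evaluating at k = 18 gives c_{18} = -31.

-31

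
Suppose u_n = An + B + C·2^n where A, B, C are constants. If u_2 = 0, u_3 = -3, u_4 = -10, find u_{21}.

-2097129

Write the equations: 2A + B + 4C = 0; 3A + B + 8C = -3; 4A + B + 16C = -10.
Subtracting the first from the second: A + 4C = -3.
Subtracting the second from the third: A + 8C = -7.
Solving: C = -1, A = 1, then B = 2.
Therefore u_{21} = 21 + 2 + (-1)·2097152 = -2097129.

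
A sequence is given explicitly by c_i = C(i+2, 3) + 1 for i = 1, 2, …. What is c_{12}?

C(14, 3) = 364, so c_{12} = 365.

365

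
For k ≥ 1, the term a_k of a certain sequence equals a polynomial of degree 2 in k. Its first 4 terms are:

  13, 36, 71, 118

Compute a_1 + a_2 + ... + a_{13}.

5395

1st diffs: 23, 35, 47.
2nd diffs: 12, 12 (constant).
Newton forward-difference form: a_k = 13 + 23·C(k-1,1) + 12·C(k-1,2).
Continuing: …, 177, 248, 331, 426, …, a_{13} = 1081.
Summing k = 1..13 (13 terms) gives 5395.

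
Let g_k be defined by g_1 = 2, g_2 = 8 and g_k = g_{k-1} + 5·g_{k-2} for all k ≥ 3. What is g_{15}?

4403298

g_3 = 18, g_4 = 58, g_5 = 148, …, g_{12} = 202878, g_{13} = 564818, g_{14} = 1579208, g_{15} = 4403298.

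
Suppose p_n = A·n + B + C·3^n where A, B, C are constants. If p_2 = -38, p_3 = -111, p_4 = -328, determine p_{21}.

Write the equations: 2A + B + 9C = -38; 3A + B + 27C = -111; 4A + B + 81C = -328.
Subtracting the first from the second: A + 18C = -73.
Subtracting the second from the third: A + 54C = -217.
Solving: C = -4, A = -1, then B = 0.
Hence p_{21} = -1·21 + 0 + (-4)·10460353203 = -41841412833.

-41841412833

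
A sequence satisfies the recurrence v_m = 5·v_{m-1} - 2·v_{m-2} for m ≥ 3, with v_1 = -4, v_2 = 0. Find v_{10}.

363720

Iterate the recurrence:
v_3 = 8; v_4 = 40; v_5 = 184; v_6 = 840; v_7 = 3832; v_8 = 17480; v_9 = 79736; v_{10} = 363720.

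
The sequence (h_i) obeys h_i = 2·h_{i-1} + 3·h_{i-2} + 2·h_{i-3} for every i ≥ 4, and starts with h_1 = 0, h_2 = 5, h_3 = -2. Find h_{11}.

25702

Step forward from the initial values:
h_4 = 11, h_5 = 26, h_6 = 81, h_7 = 262, h_8 = 819, h_9 = 2586, h_{10} = 8153, h_{11} = 25702.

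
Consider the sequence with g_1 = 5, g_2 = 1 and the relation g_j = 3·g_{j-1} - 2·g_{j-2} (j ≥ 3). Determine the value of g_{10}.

Iterate the recurrence:
g_3 = -7;  g_4 = -23;  g_5 = -55;  g_6 = -119;  g_7 = -247;  g_8 = -503;  g_9 = -1015;  g_{10} = -2039.
(Characteristic roots are 2 and 1.)

-2039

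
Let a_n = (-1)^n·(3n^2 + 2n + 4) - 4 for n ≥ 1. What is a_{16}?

(-1)^16 = 1; 3n^2 + 2n + 4 at n=16 is 804; so a_{16} = 800.

800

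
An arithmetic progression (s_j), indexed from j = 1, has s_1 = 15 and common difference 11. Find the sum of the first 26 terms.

3965

s_j = 15 + (j - 1)·11.
s_{26} = 290; S = 26·(15 + 290)/2 = 3965.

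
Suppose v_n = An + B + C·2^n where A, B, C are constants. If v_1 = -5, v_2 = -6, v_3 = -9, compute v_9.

Plug in n = 1, 2, 3: A + B + 2C = -5; 2A + B + 4C = -6; 3A + B + 8C = -9.
Subtracting the first from the second: A + 2C = -1.
Subtracting the second from the third: A + 4C = -3.
Solving: C = -1, A = 1, then B = -4.
So v_n = 1·n + (-4) + (-1)·2^n; at n=9 this is -507.

-507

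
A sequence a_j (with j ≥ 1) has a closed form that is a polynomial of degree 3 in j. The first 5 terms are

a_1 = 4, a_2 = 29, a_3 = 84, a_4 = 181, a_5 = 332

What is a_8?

1st diffs: 25, 55, 97, 151.
2nd diffs: 30, 42, 54.
3rd diffs: 12, 12 (constant).
So a_j = 2j^3 + 3j^2 + 2j - 3.
Evaluating at j = 8 gives a_8 = 1229.

1229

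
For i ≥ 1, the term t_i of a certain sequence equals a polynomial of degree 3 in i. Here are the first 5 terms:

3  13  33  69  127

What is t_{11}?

1st diffs: 10, 20, 36, 58.
2nd diffs: 10, 16, 22.
3rd diffs: 6, 6 (constant).
Newton forward-difference form: t_i = 3 + 10·C(i-1,1) + 10·C(i-1,2) + 6·C(i-1,3).
At i = 11: i-1 = 10, so t_{11} = 3 + 100 + 450 + 720 = 1273.

1273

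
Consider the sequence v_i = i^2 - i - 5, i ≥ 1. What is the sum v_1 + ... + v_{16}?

1280

Over i = 1..16: Σi = 136, Σi² = 1496.
Total = (1)·1496 + (-1)·136 + (-5)·16 = 1280.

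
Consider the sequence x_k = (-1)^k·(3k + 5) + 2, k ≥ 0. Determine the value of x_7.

-24

(-1)^7 = -1; 3k + 5 at k=7 is 26; so x_7 = -24.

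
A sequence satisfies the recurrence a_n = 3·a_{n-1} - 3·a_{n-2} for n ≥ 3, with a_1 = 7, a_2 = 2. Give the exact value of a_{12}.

4617

Step forward from the initial values:
a_3 = -15; a_4 = -51; a_5 = -108; a_6 = -171; a_7 = -189; a_8 = -54; a_9 = 405; a_{10} = 1377; a_{11} = 2916; a_{12} = 4617.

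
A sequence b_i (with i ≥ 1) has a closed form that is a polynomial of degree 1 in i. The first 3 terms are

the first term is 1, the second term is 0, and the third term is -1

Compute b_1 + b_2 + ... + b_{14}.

1st diffs: -1, -1 (constant).
So b_i = -i + 2.
Continuing: …, -2, -3, -4, -5, …, b_{14} = -12.
Summing i = 1..14 (14 terms) gives -77.

-77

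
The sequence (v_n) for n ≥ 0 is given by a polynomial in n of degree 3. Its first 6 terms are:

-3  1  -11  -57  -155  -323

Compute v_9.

-2055

1st diffs: 4, -12, -46, -98, -168.
2nd diffs: -16, -34, -52, -70.
3rd diffs: -18, -18, -18 (constant).
Newton forward-difference form: v_n = -3 + 4·C(n,1) + (-16)·C(n,2) + (-18)·C(n,3).
At n = 9: n = 9, so v_9 = -3 + 36 - 576 - 1512 = -2055.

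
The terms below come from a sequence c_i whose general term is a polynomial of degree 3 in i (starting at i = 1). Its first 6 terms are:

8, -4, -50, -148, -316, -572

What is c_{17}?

-14344

1st diffs: -12, -46, -98, -168, -256.
2nd diffs: -34, -52, -70, -88.
3rd diffs: -18, -18, -18 (constant).
Newton forward-difference form: c_i = 8 + (-12)·C(i-1,1) + (-34)·C(i-1,2) + (-18)·C(i-1,3).
At i = 17: i-1 = 16, so c_{17} = 8 - 192 - 4080 - 10080 = -14344.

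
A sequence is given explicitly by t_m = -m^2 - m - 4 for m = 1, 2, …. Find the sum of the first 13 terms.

-962

Over m = 1..13: Σm = 91, Σm² = 819.
Total = (-1)·819 + (-1)·91 + (-4)·13 = -962.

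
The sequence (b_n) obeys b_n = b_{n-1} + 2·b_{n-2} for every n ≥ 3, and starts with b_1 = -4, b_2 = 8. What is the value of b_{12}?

Step forward from the initial values:
b_3 = 0, b_4 = 16, b_5 = 16, b_6 = 48, b_7 = 80, b_8 = 176, b_9 = 336, b_{10} = 688, b_{11} = 1360, b_{12} = 2736.
(Characteristic roots are 2 and -1.)

2736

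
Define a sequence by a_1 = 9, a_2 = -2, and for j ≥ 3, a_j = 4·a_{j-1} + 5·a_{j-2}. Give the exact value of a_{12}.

56966138

Compute successive terms:
a_3 = 37;  a_4 = 138;  a_5 = 737;  a_6 = 3638;  a_7 = 18237;  a_8 = 91138;  a_9 = 455737;  a_{10} = 2278638;  a_{11} = 11393237;  a_{12} = 56966138.
(Characteristic roots are 5 and -1.)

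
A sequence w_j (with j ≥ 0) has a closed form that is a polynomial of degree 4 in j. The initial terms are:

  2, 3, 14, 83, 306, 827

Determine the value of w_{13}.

1st diffs: 1, 11, 69, 223, 521.
2nd diffs: 10, 58, 154, 298.
3rd diffs: 48, 96, 144.
4th diffs: 48, 48 (constant).
So w_j = 2j^4 - 4j^3 + 3j^2 + 2.
Evaluating at j = 13 gives w_{13} = 48843.

48843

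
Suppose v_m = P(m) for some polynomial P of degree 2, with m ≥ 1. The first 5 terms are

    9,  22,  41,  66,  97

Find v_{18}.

1046

1st diffs: 13, 19, 25, 31.
2nd diffs: 6, 6, 6 (constant).
Newton forward-difference form: v_m = 9 + 13·C(m-1,1) + 6·C(m-1,2).
At m = 18: m-1 = 17, so v_{18} = 9 + 221 + 816 = 1046.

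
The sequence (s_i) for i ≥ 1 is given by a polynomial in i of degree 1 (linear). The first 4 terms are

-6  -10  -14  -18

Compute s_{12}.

1st diffs: -4, -4, -4 (constant).
So s_i = -4i - 2.
Evaluating at i = 12 gives s_{12} = -50.

-50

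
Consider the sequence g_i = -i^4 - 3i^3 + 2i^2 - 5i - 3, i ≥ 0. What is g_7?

-3370

g_7 = -1·7^4 - 3·7^3 + 2·7^2 - 5·7 - 3 = -3370.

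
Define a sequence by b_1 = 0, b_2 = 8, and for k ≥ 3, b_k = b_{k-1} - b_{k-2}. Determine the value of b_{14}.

Compute successive terms:
b_3 = 8;  b_4 = 0;  b_5 = -8;  …;  b_{11} = -8;  b_{12} = -8;  b_{13} = 0;  b_{14} = 8.

8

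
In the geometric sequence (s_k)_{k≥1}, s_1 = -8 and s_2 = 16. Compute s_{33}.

-34359738368

Common ratio r = -2.
s_k = (-8)·(-2)^(k-1).
s_{33} = (-8)·(-2)^32 = -34359738368.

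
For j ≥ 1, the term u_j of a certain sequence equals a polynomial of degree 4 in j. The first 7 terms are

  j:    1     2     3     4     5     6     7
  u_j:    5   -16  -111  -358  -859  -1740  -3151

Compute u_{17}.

1st diffs: -21, -95, -247, -501, -881, -1411.
2nd diffs: -74, -152, -254, -380, -530.
3rd diffs: -78, -102, -126, -150.
4th diffs: -24, -24, -24 (constant).
Newton forward-difference form: u_j = 5 + (-21)·C(j-1,1) + (-74)·C(j-1,2) + (-78)·C(j-1,3) + (-24)·C(j-1,4).
At j = 17: j-1 = 16, so u_{17} = 5 - 336 - 8880 - 43680 - 43680 = -96571.

-96571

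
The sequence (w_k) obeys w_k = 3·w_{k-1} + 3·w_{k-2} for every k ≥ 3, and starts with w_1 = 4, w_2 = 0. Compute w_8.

7776

Iterate the recurrence:
w_3 = 12, w_4 = 36, w_5 = 144, w_6 = 540, w_7 = 2052, w_8 = 7776.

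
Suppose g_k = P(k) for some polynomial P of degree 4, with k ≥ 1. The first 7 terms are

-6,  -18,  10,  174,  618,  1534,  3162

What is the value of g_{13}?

47370

1st diffs: -12, 28, 164, 444, 916, 1628.
2nd diffs: 40, 136, 280, 472, 712.
3rd diffs: 96, 144, 192, 240.
4th diffs: 48, 48, 48 (constant).
Newton forward-difference form: g_k = -6 + (-12)·C(k-1,1) + 40·C(k-1,2) + 96·C(k-1,3) + 48·C(k-1,4).
At k = 13: k-1 = 12, so g_{13} = -6 - 144 + 2640 + 21120 + 23760 = 47370.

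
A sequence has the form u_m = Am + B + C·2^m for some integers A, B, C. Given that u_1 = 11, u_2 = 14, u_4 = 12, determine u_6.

-26

The three given values yield: A + B + 2C = 11; 2A + B + 4C = 14; 4A + B + 16C = 12.
Subtracting the first from the second: A + 2C = 3.
Subtracting the second from the third: 2A + 12C = -2.
Solving: C = -1, A = 5, then B = 8.
So u_m = 5·m + 8 + (-1)·2^m; at m=6 this is -26.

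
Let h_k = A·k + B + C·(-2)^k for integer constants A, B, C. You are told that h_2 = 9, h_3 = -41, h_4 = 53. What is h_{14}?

Plug in k = 2, 3, 4: 2A + B + 4C = 9; 3A + B - 8C = -41; 4A + B + 16C = 53.
Subtracting the first from the second: A - 12C = -50.
Subtracting the second from the third: A + 24C = 94.
Solving: C = 4, A = -2, then B = -3.
So h_k = -2·k + (-3) + 4·(-2)^k; at k=14 this is 65505.

65505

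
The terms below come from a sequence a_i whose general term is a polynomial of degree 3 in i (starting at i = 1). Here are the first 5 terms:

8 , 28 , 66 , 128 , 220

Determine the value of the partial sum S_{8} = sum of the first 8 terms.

2052

1st diffs: 20, 38, 62, 92.
2nd diffs: 18, 24, 30.
3rd diffs: 6, 6 (constant).
So a_i = i^3 + 3i^2 + 4i.
Continuing: 348, 518, 736.
Summing i = 1..8 (8 terms) gives 2052.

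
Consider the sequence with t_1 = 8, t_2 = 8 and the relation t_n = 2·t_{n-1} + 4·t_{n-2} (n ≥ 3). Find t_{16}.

t_3 = 48; t_4 = 128; t_5 = 448; …; t_{13} = 5275648; t_{14} = 17072128; t_{15} = 55246848; t_{16} = 178782208.

178782208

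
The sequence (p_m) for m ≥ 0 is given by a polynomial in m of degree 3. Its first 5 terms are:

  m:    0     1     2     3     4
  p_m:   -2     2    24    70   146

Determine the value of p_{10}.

1st diffs: 4, 22, 46, 76.
2nd diffs: 18, 24, 30.
3rd diffs: 6, 6 (constant).
So p_m = m^3 + 6m^2 - 3m - 2.
Evaluating at m = 10 gives p_{10} = 1568.

1568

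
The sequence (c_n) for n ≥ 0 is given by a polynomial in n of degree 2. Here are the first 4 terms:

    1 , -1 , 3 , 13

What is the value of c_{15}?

1st diffs: -2, 4, 10.
2nd diffs: 6, 6 (constant).
Newton forward-difference form: c_n = 1 + (-2)·C(n,1) + 6·C(n,2).
At n = 15: n = 15, so c_{15} = 1 - 30 + 630 = 601.

601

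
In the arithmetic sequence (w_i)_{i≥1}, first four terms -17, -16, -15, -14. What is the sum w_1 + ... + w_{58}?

667

Common difference d = 1.
w_i = -17 + (i - 1)·1.
w_{58} = 40; S = 58·(-17 + 40)/2 = 667.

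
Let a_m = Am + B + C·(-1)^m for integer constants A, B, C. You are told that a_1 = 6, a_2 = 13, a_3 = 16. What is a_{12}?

63

Plug in m = 1, 2, 3: A + B - C = 6; 2A + B + C = 13; 3A + B - C = 16.
Subtracting the first from the second: A + 2C = 7.
Subtracting the second from the third: A - 2C = 3.
Solving: C = 1, A = 5, then B = 2.
So a_m = 5·m + 2 + 1·(-1)^m; at m=12 this is 63.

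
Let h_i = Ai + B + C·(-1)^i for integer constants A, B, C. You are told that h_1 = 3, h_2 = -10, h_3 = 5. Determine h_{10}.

-2

Write the equations: A + B - C = 3; 2A + B + C = -10; 3A + B - C = 5.
Subtracting the first from the second: A + 2C = -13.
Subtracting the second from the third: A - 2C = 15.
Solving: C = -7, A = 1, then B = -5.
Hence h_{10} = 1·10 + (-5) + (-7)·1 = -2.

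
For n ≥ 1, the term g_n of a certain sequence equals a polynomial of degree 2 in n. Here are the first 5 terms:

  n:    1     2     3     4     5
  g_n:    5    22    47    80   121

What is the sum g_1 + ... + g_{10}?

1st diffs: 17, 25, 33, 41.
2nd diffs: 8, 8, 8 (constant).
Newton forward-difference form: g_n = 5 + 17·C(n-1,1) + 8·C(n-1,2).
Continuing: …, 170, 227, 292, 365, …, g_{10} = 446.
Summing n = 1..10 (10 terms) gives 1775.

1775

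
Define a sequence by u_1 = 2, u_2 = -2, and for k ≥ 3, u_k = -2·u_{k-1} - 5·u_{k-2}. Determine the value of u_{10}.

u_3 = -6; u_4 = 22; u_5 = -14; u_6 = -82; u_7 = 234; u_8 = -58; u_9 = -1054; u_{10} = 2398.

2398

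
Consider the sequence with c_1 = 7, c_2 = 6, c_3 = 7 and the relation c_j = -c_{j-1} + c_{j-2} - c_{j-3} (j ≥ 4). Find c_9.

139

Step forward from the initial values:
c_4 = -8  c_5 = 9  c_6 = -24  c_7 = 41  c_8 = -74  c_9 = 139.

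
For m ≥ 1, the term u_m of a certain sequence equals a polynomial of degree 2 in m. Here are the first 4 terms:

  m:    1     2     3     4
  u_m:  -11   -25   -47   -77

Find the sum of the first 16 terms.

-6336

1st diffs: -14, -22, -30.
2nd diffs: -8, -8 (constant).
Newton forward-difference form: u_m = -11 + (-14)·C(m-1,1) + (-8)·C(m-1,2).
Continuing: …, -115, -161, -215, -277, …, u_{16} = -1061.
Summing m = 1..16 (16 terms) gives -6336.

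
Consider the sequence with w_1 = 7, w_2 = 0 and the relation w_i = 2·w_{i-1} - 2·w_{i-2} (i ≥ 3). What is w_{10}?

Step forward from the initial values:
w_3 = -14;  w_4 = -28;  w_5 = -28;  w_6 = 0;  w_7 = 56;  w_8 = 112;  w_9 = 112;  w_{10} = 0.

0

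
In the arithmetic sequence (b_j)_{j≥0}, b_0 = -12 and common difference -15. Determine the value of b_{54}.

-822

b_j = -12 + (j - 0)·(-15).
b_{54} = -12 + 54·(-15) = -822.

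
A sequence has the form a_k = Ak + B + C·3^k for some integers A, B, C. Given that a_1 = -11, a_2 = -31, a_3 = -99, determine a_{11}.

Write the equations: A + B + 3C = -11; 2A + B + 9C = -31; 3A + B + 27C = -99.
Subtracting the first from the second: A + 6C = -20.
Subtracting the second from the third: A + 18C = -68.
Solving: C = -4, A = 4, then B = -3.
So a_k = 4·k + (-3) + (-4)·3^k; at k=11 this is -708547.

-708547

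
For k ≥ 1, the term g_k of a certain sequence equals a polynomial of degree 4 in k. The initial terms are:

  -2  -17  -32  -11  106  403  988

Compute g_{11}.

9208

1st diffs: -15, -15, 21, 117, 297, 585.
2nd diffs: 0, 36, 96, 180, 288.
3rd diffs: 36, 60, 84, 108.
4th diffs: 24, 24, 24 (constant).
So g_k = k^4 - 4k^3 - k^2 + k + 1.
Evaluating at k = 11 gives g_{11} = 9208.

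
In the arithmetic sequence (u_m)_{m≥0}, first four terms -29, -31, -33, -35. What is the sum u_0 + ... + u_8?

Common difference d = -2.
u_m = -29 + (m - 0)·(-2).
u_8 = -45; S = 9·(-29 + (-45))/2 = -333.

-333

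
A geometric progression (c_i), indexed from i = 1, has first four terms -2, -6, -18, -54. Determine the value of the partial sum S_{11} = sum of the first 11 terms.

-177146

Common ratio r = 3.
c_i = (-2)·3^(i-1).
S = (-2)·(3^11 - 1)/(3 - 1) = (-2)·(177147 - 1)/(2) = -177146.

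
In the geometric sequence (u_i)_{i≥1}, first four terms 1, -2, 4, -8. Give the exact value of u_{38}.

-137438953472

Common ratio r = -2.
u_i = 1·(-2)^(i-1).
u_{38} = 1·(-2)^37 = -137438953472.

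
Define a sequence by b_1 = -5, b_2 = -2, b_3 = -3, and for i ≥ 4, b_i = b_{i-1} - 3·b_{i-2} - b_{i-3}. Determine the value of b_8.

b_4 = 8; b_5 = 19; b_6 = -2; b_7 = -67; b_8 = -80.

-80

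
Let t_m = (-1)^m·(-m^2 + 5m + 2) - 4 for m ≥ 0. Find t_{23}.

(-1)^23 = -1; -m^2 + 5m + 2 at m=23 is -412; so t_{23} = 408.

408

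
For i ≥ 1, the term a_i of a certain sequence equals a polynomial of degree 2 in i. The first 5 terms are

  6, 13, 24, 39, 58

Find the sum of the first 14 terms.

1st diffs: 7, 11, 15, 19.
2nd diffs: 4, 4, 4 (constant).
Newton forward-difference form: a_i = 6 + 7·C(i-1,1) + 4·C(i-1,2).
Continuing: …, 81, 108, 139, 174, …, a_{14} = 409.
Summing i = 1..14 (14 terms) gives 2177.

2177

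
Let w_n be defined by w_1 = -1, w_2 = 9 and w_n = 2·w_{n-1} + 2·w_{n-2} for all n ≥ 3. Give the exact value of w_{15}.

w_3 = 16; w_4 = 50; w_5 = 132; …; w_{12} = 151072; w_{13} = 412736; w_{14} = 1127616; w_{15} = 3080704.

3080704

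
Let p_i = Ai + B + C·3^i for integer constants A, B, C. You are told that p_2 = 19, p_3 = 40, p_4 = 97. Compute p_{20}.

Plug in i = 2, 3, 4: 2A + B + 9C = 19; 3A + B + 27C = 40; 4A + B + 81C = 97.
Subtracting the first from the second: A + 18C = 21.
Subtracting the second from the third: A + 54C = 57.
Solving: C = 1, A = 3, then B = 4.
Hence p_{20} = 3·20 + 4 + 1·3486784401 = 3486784465.

3486784465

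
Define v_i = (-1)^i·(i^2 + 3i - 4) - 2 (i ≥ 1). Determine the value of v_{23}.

(-1)^23 = -1; i^2 + 3i - 4 at i=23 is 594; so v_{23} = -596.

-596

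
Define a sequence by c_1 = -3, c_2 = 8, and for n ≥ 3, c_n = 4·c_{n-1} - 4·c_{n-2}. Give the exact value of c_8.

5888

Applying the relation repeatedly:
c_3 = 44; c_4 = 144; c_5 = 400; c_6 = 1024; c_7 = 2496; c_8 = 5888.
(Characteristic roots are 2 and 2.)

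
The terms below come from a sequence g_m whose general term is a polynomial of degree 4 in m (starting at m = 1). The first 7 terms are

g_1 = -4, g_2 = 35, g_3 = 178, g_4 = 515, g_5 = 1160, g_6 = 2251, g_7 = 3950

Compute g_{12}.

28915

1st diffs: 39, 143, 337, 645, 1091, 1699.
2nd diffs: 104, 194, 308, 446, 608.
3rd diffs: 90, 114, 138, 162.
4th diffs: 24, 24, 24 (constant).
Newton forward-difference form: g_m = -4 + 39·C(m-1,1) + 104·C(m-1,2) + 90·C(m-1,3) + 24·C(m-1,4).
At m = 12: m-1 = 11, so g_{12} = -4 + 429 + 5720 + 14850 + 7920 = 28915.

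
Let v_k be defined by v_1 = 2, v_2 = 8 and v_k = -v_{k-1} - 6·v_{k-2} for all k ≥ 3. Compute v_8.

788

Step forward from the initial values:
v_3 = -20; v_4 = -28; v_5 = 148; v_6 = 20; v_7 = -908; v_8 = 788.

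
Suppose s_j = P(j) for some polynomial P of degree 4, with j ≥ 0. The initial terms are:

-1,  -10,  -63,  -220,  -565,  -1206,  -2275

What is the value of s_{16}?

1st diffs: -9, -53, -157, -345, -641, -1069.
2nd diffs: -44, -104, -188, -296, -428.
3rd diffs: -60, -84, -108, -132.
4th diffs: -24, -24, -24 (constant).
Newton forward-difference form: s_j = -1 + (-9)·C(j,1) + (-44)·C(j,2) + (-60)·C(j,3) + (-24)·C(j,4).
At j = 16: j = 16, so s_{16} = -1 - 144 - 5280 - 33600 - 43680 = -82705.

-82705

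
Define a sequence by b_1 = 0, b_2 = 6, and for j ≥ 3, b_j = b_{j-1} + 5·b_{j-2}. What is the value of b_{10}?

Iterate the recurrence:
b_3 = 6;  b_4 = 36;  b_5 = 66;  b_6 = 246;  b_7 = 576;  b_8 = 1806;  b_9 = 4686;  b_{10} = 13716.

13716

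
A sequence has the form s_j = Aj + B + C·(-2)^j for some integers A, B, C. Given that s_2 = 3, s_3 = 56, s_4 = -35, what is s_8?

-975

At j = 2, 3, 4: 2A + B + 4C = 3; 3A + B - 8C = 56; 4A + B + 16C = -35.
Subtracting the first from the second: A - 12C = 53.
Subtracting the second from the third: A + 24C = -91.
Solving: C = -4, A = 5, then B = 9.
So s_j = 5·j + 9 + (-4)·(-2)^j; at j=8 this is -975.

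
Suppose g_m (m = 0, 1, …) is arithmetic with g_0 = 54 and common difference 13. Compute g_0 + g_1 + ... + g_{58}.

25429

g_m = 54 + (m - 0)·13.
g_{58} = 808; S = 59·(54 + 808)/2 = 25429.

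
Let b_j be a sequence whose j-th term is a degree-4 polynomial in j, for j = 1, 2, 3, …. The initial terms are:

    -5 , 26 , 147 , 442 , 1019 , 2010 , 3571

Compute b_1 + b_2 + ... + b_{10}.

1st diffs: 31, 121, 295, 577, 991, 1561.
2nd diffs: 90, 174, 282, 414, 570.
3rd diffs: 84, 108, 132, 156.
4th diffs: 24, 24, 24 (constant).
So b_j = j^4 + 4j^3 - 4j^2 - 6.
Continuing: 5882, 9147, 13594.
Summing j = 1..10 (10 terms) gives 35833.

35833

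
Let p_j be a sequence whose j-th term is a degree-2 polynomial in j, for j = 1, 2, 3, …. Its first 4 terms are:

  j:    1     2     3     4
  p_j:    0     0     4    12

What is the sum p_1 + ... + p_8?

1st diffs: 0, 4, 8.
2nd diffs: 4, 4 (constant).
So p_j = 2j^2 - 6j + 4.
Continuing: 24, 40, 60, 84.
Summing j = 1..8 (8 terms) gives 224.

224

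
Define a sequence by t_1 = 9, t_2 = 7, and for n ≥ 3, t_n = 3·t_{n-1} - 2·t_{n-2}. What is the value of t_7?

-117

Iterate the recurrence:
t_3 = 3; t_4 = -5; t_5 = -21; t_6 = -53; t_7 = -117.
(Characteristic roots are 2 and 1.)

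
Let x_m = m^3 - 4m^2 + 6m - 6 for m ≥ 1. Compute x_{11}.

907

x_{11} = 1·11^3 - 4·11^2 + 6·11 - 6 = 907.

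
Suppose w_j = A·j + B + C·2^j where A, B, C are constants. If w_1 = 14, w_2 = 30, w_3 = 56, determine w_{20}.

Write the equations: A + B + 2C = 14; 2A + B + 4C = 30; 3A + B + 8C = 56.
Subtracting the first from the second: A + 2C = 16.
Subtracting the second from the third: A + 4C = 26.
Solving: C = 5, A = 6, then B = -2.
So w_j = 6·j + (-2) + 5·2^j; at j=20 this is 5242998.

5242998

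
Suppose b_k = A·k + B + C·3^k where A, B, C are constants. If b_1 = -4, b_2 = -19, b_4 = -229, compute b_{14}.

-14348863

Plug in k = 1, 2, 4: A + B + 3C = -4; 2A + B + 9C = -19; 4A + B + 81C = -229.
Subtracting the first from the second: A + 6C = -15.
Subtracting the second from the third: 2A + 72C = -210.
Solving: C = -3, A = 3, then B = 2.
Hence b_{14} = 3·14 + 2 + (-3)·4782969 = -14348863.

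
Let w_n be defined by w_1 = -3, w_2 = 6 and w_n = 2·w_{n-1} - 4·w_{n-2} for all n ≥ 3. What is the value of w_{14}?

24576

Iterate the recurrence:
w_3 = 24, w_4 = 24, w_5 = -48, …, w_{11} = -3072, w_{12} = -12288, w_{13} = -12288, w_{14} = 24576.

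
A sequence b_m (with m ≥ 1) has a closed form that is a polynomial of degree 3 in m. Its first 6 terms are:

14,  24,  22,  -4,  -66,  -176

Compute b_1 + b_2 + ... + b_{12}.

-7752

1st diffs: 10, -2, -26, -62, -110.
2nd diffs: -12, -24, -36, -48.
3rd diffs: -12, -12, -12 (constant).
Newton forward-difference form: b_m = 14 + 10·C(m-1,1) + (-12)·C(m-1,2) + (-12)·C(m-1,3).
Continuing: …, -346, -588, -914, -1336, …, b_{12} = -2516.
Summing m = 1..12 (12 terms) gives -7752.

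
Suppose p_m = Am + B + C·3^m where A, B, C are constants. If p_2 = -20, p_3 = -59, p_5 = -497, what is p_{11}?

-354323

Plug in m = 2, 3, 5: 2A + B + 9C = -20; 3A + B + 27C = -59; 5A + B + 243C = -497.
Subtracting the first from the second: A + 18C = -39.
Subtracting the second from the third: 2A + 216C = -438.
Solving: C = -2, A = -3, then B = 4.
So p_m = -3·m + 4 + (-2)·3^m; at m=11 this is -354323.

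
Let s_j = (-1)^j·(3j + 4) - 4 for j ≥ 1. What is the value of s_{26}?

(-1)^26 = 1; 3j + 4 at j=26 is 82; so s_{26} = 78.

78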